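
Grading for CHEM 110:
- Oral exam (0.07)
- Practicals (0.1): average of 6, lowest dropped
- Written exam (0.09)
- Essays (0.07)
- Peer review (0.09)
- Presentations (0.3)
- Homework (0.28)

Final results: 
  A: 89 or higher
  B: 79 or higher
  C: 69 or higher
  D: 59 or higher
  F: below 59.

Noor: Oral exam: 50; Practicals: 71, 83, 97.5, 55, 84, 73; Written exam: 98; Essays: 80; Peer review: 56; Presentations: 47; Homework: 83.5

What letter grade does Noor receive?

D

Practicals: drop 55 → average of remaining 5 = 408.5/5 = 81.7
Weighted total:
  Oral exam 50 × 0.07 = 3.5
  Practicals 81.7 × 0.1 = 8.17
  Written exam 98 × 0.09 = 8.82
  Essays 80 × 0.07 = 5.6
  Peer review 56 × 0.09 = 5.04
  Presentations 47 × 0.3 = 14.1
  Homework 83.5 × 0.28 = 23.38
Sum = 68.61
68.61 is ≥ 59 and < 69 → D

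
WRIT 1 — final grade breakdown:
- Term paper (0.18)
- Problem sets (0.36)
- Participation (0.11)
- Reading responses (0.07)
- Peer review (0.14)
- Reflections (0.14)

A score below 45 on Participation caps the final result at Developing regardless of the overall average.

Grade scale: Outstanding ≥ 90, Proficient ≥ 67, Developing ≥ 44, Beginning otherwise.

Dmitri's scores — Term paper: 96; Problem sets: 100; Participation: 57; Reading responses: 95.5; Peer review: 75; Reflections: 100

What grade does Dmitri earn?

Outstanding

Participation score 57 ≥ 45: minimum met.
Weighted total:
  Term paper 96 × 0.18 = 17.28
  Problem sets 100 × 0.36 = 36
  Participation 57 × 0.11 = 6.27
  Reading responses 95.5 × 0.07 = 6.685
  Peer review 75 × 0.14 = 10.5
  Reflections 100 × 0.14 = 14
Sum = 90.735
90.735 ≥ 90 → Outstanding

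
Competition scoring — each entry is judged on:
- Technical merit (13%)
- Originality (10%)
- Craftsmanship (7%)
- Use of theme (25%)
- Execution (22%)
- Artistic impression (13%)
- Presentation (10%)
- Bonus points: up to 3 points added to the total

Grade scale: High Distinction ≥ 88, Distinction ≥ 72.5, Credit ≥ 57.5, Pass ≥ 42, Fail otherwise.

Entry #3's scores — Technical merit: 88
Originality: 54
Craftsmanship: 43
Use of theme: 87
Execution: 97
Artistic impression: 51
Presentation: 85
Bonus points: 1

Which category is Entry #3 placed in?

Distinction

Weighted total:
  Technical merit 88 × 0.13 = 11.44
  Originality 54 × 0.1 = 5.4
  Craftsmanship 43 × 0.07 = 3.01
  Use of theme 87 × 0.25 = 21.75
  Execution 97 × 0.22 = 21.34
  Artistic impression 51 × 0.13 = 6.63
  Presentation 85 × 0.1 = 8.5
Sum = 78.07
Bonus points: 78.07 + 1 = 79.07
79.07 is ≥ 72.5 and < 88 → Distinction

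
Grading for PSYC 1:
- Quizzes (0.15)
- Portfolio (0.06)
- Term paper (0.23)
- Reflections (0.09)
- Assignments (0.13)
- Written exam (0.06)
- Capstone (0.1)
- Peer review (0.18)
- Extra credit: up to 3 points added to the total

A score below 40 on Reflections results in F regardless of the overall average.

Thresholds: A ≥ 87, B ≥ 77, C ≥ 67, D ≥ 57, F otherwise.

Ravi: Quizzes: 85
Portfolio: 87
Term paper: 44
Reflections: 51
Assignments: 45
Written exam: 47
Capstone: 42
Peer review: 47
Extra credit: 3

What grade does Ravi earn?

D

Reflections score 51 ≥ 40: minimum met.
Weighted total:
  Quizzes 85 × 0.15 = 12.75
  Portfolio 87 × 0.06 = 5.22
  Term paper 44 × 0.23 = 10.12
  Reflections 51 × 0.09 = 4.59
  Assignments 45 × 0.13 = 5.85
  Written exam 47 × 0.06 = 2.82
  Capstone 42 × 0.1 = 4.2
  Peer review 47 × 0.18 = 8.46
Sum = 54.01
Extra credit: 54.01 + 3 = 57.01
57.01 is ≥ 57 and < 67 → D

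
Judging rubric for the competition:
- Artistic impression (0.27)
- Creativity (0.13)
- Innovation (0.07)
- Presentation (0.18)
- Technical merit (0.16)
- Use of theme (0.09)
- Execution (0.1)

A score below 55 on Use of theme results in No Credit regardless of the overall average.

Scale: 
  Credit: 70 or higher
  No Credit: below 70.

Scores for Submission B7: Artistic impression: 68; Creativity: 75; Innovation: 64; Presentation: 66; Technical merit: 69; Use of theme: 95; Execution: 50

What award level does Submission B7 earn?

No Credit

Use of theme score 95 ≥ 55: minimum met.
Weighted total:
  Artistic impression 68 × 0.27 = 18.36
  Creativity 75 × 0.13 = 9.75
  Innovation 64 × 0.07 = 4.48
  Presentation 66 × 0.18 = 11.88
  Technical merit 69 × 0.16 = 11.04
  Use of theme 95 × 0.09 = 8.55
  Execution 50 × 0.1 = 5
Sum = 69.06
69.06 < 70 → No Credit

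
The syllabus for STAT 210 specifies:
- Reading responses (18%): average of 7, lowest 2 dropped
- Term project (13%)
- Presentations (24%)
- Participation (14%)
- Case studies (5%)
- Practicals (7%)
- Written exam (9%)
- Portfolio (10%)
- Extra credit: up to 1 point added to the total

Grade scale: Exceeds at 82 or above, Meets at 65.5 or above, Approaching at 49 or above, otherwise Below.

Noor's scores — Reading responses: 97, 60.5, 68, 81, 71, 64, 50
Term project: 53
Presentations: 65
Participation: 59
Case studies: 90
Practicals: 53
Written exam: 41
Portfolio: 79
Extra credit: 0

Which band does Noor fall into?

Reading responses: drop 50, 60.5 → average of remaining 5 = 381/5 = 76.2
Weighted total:
  Reading responses 76.2 × 0.18 = 13.716
  Term project 53 × 0.13 = 6.89
  Presentations 65 × 0.24 = 15.6
  Participation 59 × 0.14 = 8.26
  Case studies 90 × 0.05 = 4.5
  Practicals 53 × 0.07 = 3.71
  Written exam 41 × 0.09 = 3.69
  Portfolio 79 × 0.1 = 7.9
Sum = 64.266
Extra credit: 64.266 + 0 = 64.266
64.266 is ≥ 49 and < 65.5 → Approaching

Approaching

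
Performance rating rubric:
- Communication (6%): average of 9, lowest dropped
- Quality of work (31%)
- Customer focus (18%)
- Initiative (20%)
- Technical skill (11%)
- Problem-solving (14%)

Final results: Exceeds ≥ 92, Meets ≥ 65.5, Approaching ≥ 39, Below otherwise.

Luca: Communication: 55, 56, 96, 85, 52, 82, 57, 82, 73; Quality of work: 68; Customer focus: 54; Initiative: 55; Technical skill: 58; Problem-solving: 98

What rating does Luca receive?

Meets

Communication: drop 52 → average of remaining 8 = 586/8 = 73.25
Weighted total:
  Communication 73.25 × 0.06 = 4.395
  Quality of work 68 × 0.31 = 21.08
  Customer focus 54 × 0.18 = 9.72
  Initiative 55 × 0.2 = 11
  Technical skill 58 × 0.11 = 6.38
  Problem-solving 98 × 0.14 = 13.72
Sum = 66.295
66.295 is ≥ 65.5 and < 92 → Meets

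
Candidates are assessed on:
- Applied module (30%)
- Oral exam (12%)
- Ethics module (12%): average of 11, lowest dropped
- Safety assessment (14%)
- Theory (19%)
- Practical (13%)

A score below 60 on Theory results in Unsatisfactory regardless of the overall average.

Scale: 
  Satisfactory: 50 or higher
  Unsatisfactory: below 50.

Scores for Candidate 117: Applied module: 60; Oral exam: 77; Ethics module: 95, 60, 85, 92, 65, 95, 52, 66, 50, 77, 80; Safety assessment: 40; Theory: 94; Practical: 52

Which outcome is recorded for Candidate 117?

Satisfactory

Ethics module: drop 50 → average of remaining 10 = 767/10 = 76.7
Theory score 94 ≥ 60: minimum met.
Weighted total:
  Applied module 60 × 0.3 = 18
  Oral exam 77 × 0.12 = 9.24
  Ethics module 76.7 × 0.12 = 9.204
  Safety assessment 40 × 0.14 = 5.6
  Theory 94 × 0.19 = 17.86
  Practical 52 × 0.13 = 6.76
Sum = 66.664
66.664 ≥ 50 → Satisfactory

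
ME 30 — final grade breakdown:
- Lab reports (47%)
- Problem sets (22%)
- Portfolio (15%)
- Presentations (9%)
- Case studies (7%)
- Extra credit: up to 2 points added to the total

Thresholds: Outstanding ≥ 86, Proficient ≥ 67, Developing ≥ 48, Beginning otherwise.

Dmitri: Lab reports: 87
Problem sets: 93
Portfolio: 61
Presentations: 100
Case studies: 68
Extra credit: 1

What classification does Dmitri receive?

Proficient

Weighted total:
  Lab reports 87 × 0.47 = 40.89
  Problem sets 93 × 0.22 = 20.46
  Portfolio 61 × 0.15 = 9.15
  Presentations 100 × 0.09 = 9
  Case studies 68 × 0.07 = 4.76
Sum = 84.26
Extra credit: 84.26 + 1 = 85.26
85.26 is ≥ 67 and < 86 → Proficient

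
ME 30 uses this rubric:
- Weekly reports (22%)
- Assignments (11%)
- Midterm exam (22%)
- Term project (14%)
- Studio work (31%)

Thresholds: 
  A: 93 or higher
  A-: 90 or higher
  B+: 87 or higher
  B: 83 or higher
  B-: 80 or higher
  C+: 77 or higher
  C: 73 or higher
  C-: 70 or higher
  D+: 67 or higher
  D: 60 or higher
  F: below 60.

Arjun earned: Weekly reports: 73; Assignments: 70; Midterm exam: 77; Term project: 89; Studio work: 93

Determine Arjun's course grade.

Weighted total:
  Weekly reports 73 × 0.22 = 16.06
  Assignments 70 × 0.11 = 7.7
  Midterm exam 77 × 0.22 = 16.94
  Term project 89 × 0.14 = 12.46
  Studio work 93 × 0.31 = 28.83
Sum = 81.99
81.99 is ≥ 80 and < 83 → B-

B-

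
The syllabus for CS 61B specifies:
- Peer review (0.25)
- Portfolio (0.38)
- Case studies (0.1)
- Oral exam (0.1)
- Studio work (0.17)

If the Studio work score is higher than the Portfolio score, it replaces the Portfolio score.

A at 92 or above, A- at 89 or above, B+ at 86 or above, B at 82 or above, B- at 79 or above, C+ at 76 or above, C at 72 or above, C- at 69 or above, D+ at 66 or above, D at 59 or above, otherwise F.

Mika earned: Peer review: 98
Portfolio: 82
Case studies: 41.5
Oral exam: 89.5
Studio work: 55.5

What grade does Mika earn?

C+

Studio work (55.5) ≤ Portfolio (82), so Portfolio stays at 82.
Weighted total:
  Peer review 98 × 0.25 = 24.5
  Portfolio 82 × 0.38 = 31.16
  Case studies 41.5 × 0.1 = 4.15
  Oral exam 89.5 × 0.1 = 8.95
  Studio work 55.5 × 0.17 = 9.435
Sum = 78.195
78.195 is ≥ 76 and < 79 → C+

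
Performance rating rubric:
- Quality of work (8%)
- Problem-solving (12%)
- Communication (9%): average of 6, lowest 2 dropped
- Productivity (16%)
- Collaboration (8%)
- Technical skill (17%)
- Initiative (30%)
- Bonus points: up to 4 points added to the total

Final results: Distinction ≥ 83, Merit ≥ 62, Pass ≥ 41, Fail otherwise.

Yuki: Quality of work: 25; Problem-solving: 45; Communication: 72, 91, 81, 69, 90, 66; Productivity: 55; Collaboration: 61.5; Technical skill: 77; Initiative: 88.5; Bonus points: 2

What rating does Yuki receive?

Communication: drop 66, 69 → average of remaining 4 = 334/4 = 83.5
Weighted total:
  Quality of work 25 × 0.08 = 2
  Problem-solving 45 × 0.12 = 5.4
  Communication 83.5 × 0.09 = 7.515
  Productivity 55 × 0.16 = 8.8
  Collaboration 61.5 × 0.08 = 4.92
  Technical skill 77 × 0.17 = 13.09
  Initiative 88.5 × 0.3 = 26.55
Sum = 68.275
Bonus points: 68.275 + 2 = 70.275
70.275 is ≥ 62 and < 83 → Merit

Merit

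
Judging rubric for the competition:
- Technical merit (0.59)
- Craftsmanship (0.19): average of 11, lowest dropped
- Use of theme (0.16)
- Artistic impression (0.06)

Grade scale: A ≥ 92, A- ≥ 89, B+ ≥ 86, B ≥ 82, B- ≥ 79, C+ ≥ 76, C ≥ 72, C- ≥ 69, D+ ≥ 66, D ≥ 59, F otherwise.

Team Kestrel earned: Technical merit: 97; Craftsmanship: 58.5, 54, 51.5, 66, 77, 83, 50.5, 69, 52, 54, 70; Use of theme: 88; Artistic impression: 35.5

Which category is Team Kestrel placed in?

B

Craftsmanship: drop 50.5 → average of remaining 10 = 635/10 = 63.5
Weighted total:
  Technical merit 97 × 0.59 = 57.23
  Craftsmanship 63.5 × 0.19 = 12.065
  Use of theme 88 × 0.16 = 14.08
  Artistic impression 35.5 × 0.06 = 2.13
Sum = 85.505
85.505 is ≥ 82 and < 86 → B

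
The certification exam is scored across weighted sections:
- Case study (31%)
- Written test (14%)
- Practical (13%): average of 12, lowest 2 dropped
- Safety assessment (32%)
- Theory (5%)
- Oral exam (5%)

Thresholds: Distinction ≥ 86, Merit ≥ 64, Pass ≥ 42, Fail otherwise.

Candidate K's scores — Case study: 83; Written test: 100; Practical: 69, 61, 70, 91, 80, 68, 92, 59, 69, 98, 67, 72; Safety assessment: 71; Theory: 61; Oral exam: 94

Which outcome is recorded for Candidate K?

Practical: drop 59, 61 → average of remaining 10 = 776/10 = 77.6
Weighted total:
  Case study 83 × 0.31 = 25.73
  Written test 100 × 0.14 = 14
  Practical 77.6 × 0.13 = 10.088
  Safety assessment 71 × 0.32 = 22.72
  Theory 61 × 0.05 = 3.05
  Oral exam 94 × 0.05 = 4.7
Sum = 80.288
80.288 is ≥ 64 and < 86 → Merit

Merit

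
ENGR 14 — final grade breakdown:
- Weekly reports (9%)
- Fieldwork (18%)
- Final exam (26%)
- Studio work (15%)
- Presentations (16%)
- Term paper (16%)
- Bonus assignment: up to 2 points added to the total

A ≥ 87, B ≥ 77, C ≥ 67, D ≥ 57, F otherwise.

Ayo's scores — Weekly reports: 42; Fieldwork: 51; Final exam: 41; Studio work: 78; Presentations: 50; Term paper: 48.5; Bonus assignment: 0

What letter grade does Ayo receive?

Weighted total:
  Weekly reports 42 × 0.09 = 3.78
  Fieldwork 51 × 0.18 = 9.18
  Final exam 41 × 0.26 = 10.66
  Studio work 78 × 0.15 = 11.7
  Presentations 50 × 0.16 = 8
  Term paper 48.5 × 0.16 = 7.76
Sum = 51.08
Bonus assignment: 51.08 + 0 = 51.08
51.08 < 57 → F

F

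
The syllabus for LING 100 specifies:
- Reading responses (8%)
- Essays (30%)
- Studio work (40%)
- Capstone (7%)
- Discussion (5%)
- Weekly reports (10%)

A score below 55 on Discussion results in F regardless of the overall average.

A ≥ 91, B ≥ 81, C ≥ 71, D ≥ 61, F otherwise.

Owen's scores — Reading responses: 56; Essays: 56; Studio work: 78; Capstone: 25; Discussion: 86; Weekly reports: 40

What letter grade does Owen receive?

D

Discussion score 86 ≥ 55: minimum met.
Weighted total:
  Reading responses 56 × 0.08 = 4.48
  Essays 56 × 0.3 = 16.8
  Studio work 78 × 0.4 = 31.2
  Capstone 25 × 0.07 = 1.75
  Discussion 86 × 0.05 = 4.3
  Weekly reports 40 × 0.1 = 4
Sum = 62.53
62.53 is ≥ 61 and < 71 → D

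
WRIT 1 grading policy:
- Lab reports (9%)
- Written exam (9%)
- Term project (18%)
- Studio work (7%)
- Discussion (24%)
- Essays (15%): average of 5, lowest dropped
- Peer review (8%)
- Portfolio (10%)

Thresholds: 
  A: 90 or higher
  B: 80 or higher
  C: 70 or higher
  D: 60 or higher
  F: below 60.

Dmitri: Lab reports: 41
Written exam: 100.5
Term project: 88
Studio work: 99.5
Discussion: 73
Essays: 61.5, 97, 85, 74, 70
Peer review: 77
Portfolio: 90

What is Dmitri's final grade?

Essays: drop 61.5 → average of remaining 4 = 326/4 = 81.5
Weighted total:
  Lab reports 41 × 0.09 = 3.69
  Written exam 100.5 × 0.09 = 9.045
  Term project 88 × 0.18 = 15.84
  Studio work 99.5 × 0.07 = 6.965
  Discussion 73 × 0.24 = 17.52
  Essays 81.5 × 0.15 = 12.225
  Peer review 77 × 0.08 = 6.16
  Portfolio 90 × 0.1 = 9
Sum = 80.445
80.445 is ≥ 80 and < 90 → B

B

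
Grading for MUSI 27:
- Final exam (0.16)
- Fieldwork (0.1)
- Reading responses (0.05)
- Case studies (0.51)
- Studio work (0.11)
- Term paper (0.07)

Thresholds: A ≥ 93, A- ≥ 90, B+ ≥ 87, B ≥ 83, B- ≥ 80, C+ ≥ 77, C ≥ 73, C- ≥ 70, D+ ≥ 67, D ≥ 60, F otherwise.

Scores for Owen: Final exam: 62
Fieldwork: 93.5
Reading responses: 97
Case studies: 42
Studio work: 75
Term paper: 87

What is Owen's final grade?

F

Weighted total:
  Final exam 62 × 0.16 = 9.92
  Fieldwork 93.5 × 0.1 = 9.35
  Reading responses 97 × 0.05 = 4.85
  Case studies 42 × 0.51 = 21.42
  Studio work 75 × 0.11 = 8.25
  Term paper 87 × 0.07 = 6.09
Sum = 59.88
59.88 < 60 → F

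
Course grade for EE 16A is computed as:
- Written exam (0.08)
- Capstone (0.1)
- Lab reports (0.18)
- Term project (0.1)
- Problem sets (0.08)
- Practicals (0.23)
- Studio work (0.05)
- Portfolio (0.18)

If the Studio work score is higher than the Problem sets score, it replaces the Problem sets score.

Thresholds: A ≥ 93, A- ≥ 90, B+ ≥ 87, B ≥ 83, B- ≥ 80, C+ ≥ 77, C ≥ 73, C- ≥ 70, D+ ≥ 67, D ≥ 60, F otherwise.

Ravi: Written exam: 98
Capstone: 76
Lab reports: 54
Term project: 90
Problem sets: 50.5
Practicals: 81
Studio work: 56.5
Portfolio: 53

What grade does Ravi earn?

Studio work (56.5) > Problem sets (50.5), so Problem sets counts as 56.5.
Weighted total:
  Written exam 98 × 0.08 = 7.84
  Capstone 76 × 0.1 = 7.6
  Lab reports 54 × 0.18 = 9.72
  Term project 90 × 0.1 = 9
  Problem sets 56.5 × 0.08 = 4.52
  Practicals 81 × 0.23 = 18.63
  Studio work 56.5 × 0.05 = 2.825
  Portfolio 53 × 0.18 = 9.54
Sum = 69.675
69.675 is ≥ 67 and < 70 → D+

D+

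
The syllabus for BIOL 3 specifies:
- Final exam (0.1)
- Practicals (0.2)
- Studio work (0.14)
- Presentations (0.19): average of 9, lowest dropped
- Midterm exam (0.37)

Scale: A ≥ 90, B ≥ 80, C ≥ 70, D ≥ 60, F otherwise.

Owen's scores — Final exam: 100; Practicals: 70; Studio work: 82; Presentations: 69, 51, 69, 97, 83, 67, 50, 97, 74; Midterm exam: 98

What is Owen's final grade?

Presentations: drop 50 → average of remaining 8 = 607/8 = 75.875
Weighted total:
  Final exam 100 × 0.1 = 10
  Practicals 70 × 0.2 = 14
  Studio work 82 × 0.14 = 11.48
  Presentations 75.875 × 0.19 = 14.41625
  Midterm exam 98 × 0.37 = 36.26
Sum = 86.15625
86.15625 is ≥ 80 and < 90 → B

B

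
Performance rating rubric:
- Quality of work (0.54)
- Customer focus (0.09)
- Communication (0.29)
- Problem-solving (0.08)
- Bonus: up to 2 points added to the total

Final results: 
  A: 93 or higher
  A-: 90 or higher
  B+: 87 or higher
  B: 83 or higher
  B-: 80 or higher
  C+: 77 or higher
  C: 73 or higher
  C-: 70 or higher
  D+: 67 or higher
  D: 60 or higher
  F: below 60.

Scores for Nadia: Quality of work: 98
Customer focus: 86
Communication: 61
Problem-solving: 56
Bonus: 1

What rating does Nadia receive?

B

Weighted total:
  Quality of work 98 × 0.54 = 52.92
  Customer focus 86 × 0.09 = 7.74
  Communication 61 × 0.29 = 17.69
  Problem-solving 56 × 0.08 = 4.48
Sum = 82.83
Bonus: 82.83 + 1 = 83.83
83.83 is ≥ 83 and < 87 → B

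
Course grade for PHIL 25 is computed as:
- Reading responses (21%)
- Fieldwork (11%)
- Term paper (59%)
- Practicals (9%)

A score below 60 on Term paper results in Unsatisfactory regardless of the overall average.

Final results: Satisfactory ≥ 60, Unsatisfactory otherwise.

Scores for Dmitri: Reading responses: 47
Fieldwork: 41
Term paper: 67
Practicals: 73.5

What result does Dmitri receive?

Satisfactory

Term paper score 67 ≥ 60: minimum met.
Weighted total:
  Reading responses 47 × 0.21 = 9.87
  Fieldwork 41 × 0.11 = 4.51
  Term paper 67 × 0.59 = 39.53
  Practicals 73.5 × 0.09 = 6.615
Sum = 60.525
60.525 ≥ 60 → Satisfactory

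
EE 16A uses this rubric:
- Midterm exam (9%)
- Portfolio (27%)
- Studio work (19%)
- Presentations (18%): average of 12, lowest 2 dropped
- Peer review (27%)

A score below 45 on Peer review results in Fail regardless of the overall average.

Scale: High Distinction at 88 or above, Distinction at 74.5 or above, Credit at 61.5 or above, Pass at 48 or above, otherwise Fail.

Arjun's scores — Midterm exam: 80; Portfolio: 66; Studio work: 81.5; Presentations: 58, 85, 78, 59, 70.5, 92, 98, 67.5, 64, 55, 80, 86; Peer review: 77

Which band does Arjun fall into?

Distinction

Presentations: drop 55, 58 → average of remaining 10 = 780/10 = 78
Peer review score 77 ≥ 45: minimum met.
Weighted total:
  Midterm exam 80 × 0.09 = 7.2
  Portfolio 66 × 0.27 = 17.82
  Studio work 81.5 × 0.19 = 15.485
  Presentations 78 × 0.18 = 14.04
  Peer review 77 × 0.27 = 20.79
Sum = 75.335
75.335 is ≥ 74.5 and < 88 → Distinction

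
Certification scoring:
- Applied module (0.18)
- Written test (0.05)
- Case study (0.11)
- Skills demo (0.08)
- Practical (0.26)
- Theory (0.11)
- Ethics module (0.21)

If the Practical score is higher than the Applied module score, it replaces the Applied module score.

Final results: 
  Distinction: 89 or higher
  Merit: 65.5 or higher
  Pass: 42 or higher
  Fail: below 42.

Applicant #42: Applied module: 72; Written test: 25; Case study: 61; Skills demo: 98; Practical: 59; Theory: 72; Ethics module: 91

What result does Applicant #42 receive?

Practical (59) ≤ Applied module (72), so Applied module stays at 72.
Weighted total:
  Applied module 72 × 0.18 = 12.96
  Written test 25 × 0.05 = 1.25
  Case study 61 × 0.11 = 6.71
  Skills demo 98 × 0.08 = 7.84
  Practical 59 × 0.26 = 15.34
  Theory 72 × 0.11 = 7.92
  Ethics module 91 × 0.21 = 19.11
Sum = 71.13
71.13 is ≥ 65.5 and < 89 → Merit

Merit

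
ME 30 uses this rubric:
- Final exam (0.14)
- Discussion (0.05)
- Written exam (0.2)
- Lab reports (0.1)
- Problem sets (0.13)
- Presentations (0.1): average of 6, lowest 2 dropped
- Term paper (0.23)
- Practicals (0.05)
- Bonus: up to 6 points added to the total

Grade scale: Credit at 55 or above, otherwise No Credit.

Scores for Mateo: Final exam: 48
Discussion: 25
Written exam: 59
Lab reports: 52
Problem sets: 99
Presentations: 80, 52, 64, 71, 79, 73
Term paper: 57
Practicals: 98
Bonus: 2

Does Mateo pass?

Credit

Presentations: drop 52, 64 → average of remaining 4 = 303/4 = 75.75
Weighted total:
  Final exam 48 × 0.14 = 6.72
  Discussion 25 × 0.05 = 1.25
  Written exam 59 × 0.2 = 11.8
  Lab reports 52 × 0.1 = 5.2
  Problem sets 99 × 0.13 = 12.87
  Presentations 75.75 × 0.1 = 7.575
  Term paper 57 × 0.23 = 13.11
  Practicals 98 × 0.05 = 4.9
Sum = 63.425
Bonus: 63.425 + 2 = 65.425
65.425 ≥ 55 → Credit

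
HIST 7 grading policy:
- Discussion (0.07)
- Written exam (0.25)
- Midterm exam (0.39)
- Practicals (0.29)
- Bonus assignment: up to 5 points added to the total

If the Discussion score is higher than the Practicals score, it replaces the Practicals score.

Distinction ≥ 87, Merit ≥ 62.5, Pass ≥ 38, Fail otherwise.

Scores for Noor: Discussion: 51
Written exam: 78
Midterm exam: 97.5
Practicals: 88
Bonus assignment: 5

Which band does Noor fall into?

Distinction

Discussion (51) ≤ Practicals (88), so Practicals stays at 88.
Weighted total:
  Discussion 51 × 0.07 = 3.57
  Written exam 78 × 0.25 = 19.5
  Midterm exam 97.5 × 0.39 = 38.025
  Practicals 88 × 0.29 = 25.52
Sum = 86.615
Bonus assignment: 86.615 + 5 = 91.615
91.615 ≥ 87 → Distinction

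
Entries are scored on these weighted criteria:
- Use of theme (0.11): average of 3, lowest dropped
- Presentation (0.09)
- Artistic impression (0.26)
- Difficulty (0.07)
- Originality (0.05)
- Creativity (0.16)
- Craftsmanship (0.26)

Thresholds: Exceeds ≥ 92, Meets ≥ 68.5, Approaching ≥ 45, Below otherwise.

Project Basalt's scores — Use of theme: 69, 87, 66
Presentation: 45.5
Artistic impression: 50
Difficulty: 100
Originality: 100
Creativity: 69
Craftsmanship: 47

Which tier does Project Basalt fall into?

Use of theme: drop 66 → average of remaining 2 = 156/2 = 78
Weighted total:
  Use of theme 78 × 0.11 = 8.58
  Presentation 45.5 × 0.09 = 4.095
  Artistic impression 50 × 0.26 = 13
  Difficulty 100 × 0.07 = 7
  Originality 100 × 0.05 = 5
  Creativity 69 × 0.16 = 11.04
  Craftsmanship 47 × 0.26 = 12.22
Sum = 60.935
60.935 is ≥ 45 and < 68.5 → Approaching

Approaching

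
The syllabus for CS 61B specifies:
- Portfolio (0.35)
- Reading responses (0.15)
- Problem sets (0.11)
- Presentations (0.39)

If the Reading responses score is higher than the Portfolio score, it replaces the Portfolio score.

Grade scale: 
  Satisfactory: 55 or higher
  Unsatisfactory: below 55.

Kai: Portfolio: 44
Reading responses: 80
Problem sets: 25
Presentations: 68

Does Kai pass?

Reading responses (80) > Portfolio (44), so Portfolio counts as 80.
Weighted total:
  Portfolio 80 × 0.35 = 28
  Reading responses 80 × 0.15 = 12
  Problem sets 25 × 0.11 = 2.75
  Presentations 68 × 0.39 = 26.52
Sum = 69.27
69.27 ≥ 55 → Satisfactory

Satisfactory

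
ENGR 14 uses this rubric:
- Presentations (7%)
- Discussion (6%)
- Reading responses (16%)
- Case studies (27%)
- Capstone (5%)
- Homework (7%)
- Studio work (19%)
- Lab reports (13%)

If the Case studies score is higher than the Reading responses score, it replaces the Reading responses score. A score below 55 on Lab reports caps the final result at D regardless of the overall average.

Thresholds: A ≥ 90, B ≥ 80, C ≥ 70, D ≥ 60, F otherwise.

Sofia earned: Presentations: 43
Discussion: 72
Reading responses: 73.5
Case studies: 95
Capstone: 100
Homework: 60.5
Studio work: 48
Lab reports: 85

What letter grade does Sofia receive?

C

Case studies (95) > Reading responses (73.5), so Reading responses counts as 95.
Lab reports score 85 ≥ 55: minimum met.
Weighted total:
  Presentations 43 × 0.07 = 3.01
  Discussion 72 × 0.06 = 4.32
  Reading responses 95 × 0.16 = 15.2
  Case studies 95 × 0.27 = 25.65
  Capstone 100 × 0.05 = 5
  Homework 60.5 × 0.07 = 4.235
  Studio work 48 × 0.19 = 9.12
  Lab reports 85 × 0.13 = 11.05
Sum = 77.585
77.585 is ≥ 70 and < 80 → C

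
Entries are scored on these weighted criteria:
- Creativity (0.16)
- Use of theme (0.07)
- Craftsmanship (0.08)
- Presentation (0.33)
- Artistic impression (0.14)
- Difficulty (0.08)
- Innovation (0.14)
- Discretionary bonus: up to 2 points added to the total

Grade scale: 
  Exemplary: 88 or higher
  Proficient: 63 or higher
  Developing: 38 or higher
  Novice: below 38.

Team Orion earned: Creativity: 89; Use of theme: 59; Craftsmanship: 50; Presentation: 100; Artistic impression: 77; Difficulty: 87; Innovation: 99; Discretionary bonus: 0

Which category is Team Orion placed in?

Weighted total:
  Creativity 89 × 0.16 = 14.24
  Use of theme 59 × 0.07 = 4.13
  Craftsmanship 50 × 0.08 = 4
  Presentation 100 × 0.33 = 33
  Artistic impression 77 × 0.14 = 10.78
  Difficulty 87 × 0.08 = 6.96
  Innovation 99 × 0.14 = 13.86
Sum = 86.97
Discretionary bonus: 86.97 + 0 = 86.97
86.97 is ≥ 63 and < 88 → Proficient

Proficient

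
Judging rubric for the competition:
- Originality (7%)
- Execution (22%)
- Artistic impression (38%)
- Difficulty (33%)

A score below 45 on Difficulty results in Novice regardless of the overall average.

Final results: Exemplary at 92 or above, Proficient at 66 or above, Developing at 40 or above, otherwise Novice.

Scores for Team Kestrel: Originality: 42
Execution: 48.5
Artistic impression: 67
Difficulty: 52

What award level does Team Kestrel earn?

Developing

Difficulty score 52 ≥ 45: minimum met.
Weighted total:
  Originality 42 × 0.07 = 2.94
  Execution 48.5 × 0.22 = 10.67
  Artistic impression 67 × 0.38 = 25.46
  Difficulty 52 × 0.33 = 17.16
Sum = 56.23
56.23 is ≥ 40 and < 66 → Developing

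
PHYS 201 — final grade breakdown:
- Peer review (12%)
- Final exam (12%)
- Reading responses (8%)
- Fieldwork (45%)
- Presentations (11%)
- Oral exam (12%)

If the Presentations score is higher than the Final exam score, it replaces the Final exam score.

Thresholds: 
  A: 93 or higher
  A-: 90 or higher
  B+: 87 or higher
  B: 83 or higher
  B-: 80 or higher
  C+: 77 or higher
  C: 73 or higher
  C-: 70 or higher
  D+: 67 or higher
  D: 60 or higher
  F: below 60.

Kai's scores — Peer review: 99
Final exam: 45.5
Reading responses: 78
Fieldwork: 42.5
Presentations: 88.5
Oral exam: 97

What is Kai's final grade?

Presentations (88.5) > Final exam (45.5), so Final exam counts as 88.5.
Weighted total:
  Peer review 99 × 0.12 = 11.88
  Final exam 88.5 × 0.12 = 10.62
  Reading responses 78 × 0.08 = 6.24
  Fieldwork 42.5 × 0.45 = 19.125
  Presentations 88.5 × 0.11 = 9.735
  Oral exam 97 × 0.12 = 11.64
Sum = 69.24
69.24 is ≥ 67 and < 70 → D+

D+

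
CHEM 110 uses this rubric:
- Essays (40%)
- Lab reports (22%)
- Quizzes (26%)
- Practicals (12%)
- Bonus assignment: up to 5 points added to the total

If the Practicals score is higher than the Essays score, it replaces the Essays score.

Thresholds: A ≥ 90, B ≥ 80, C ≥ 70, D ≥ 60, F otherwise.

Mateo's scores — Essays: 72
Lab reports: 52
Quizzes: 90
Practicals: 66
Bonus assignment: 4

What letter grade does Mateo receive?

C

Practicals (66) ≤ Essays (72), so Essays stays at 72.
Weighted total:
  Essays 72 × 0.4 = 28.8
  Lab reports 52 × 0.22 = 11.44
  Quizzes 90 × 0.26 = 23.4
  Practicals 66 × 0.12 = 7.92
Sum = 71.56
Bonus assignment: 71.56 + 4 = 75.56
75.56 is ≥ 70 and < 80 → C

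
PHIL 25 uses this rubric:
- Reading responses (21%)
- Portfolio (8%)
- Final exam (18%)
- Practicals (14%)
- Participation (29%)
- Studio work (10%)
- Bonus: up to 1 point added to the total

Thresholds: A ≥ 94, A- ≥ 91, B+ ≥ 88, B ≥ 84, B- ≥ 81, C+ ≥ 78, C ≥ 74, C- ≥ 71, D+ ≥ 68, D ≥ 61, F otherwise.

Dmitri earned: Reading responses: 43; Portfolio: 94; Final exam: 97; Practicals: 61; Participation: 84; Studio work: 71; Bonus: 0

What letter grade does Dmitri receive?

C

Weighted total:
  Reading responses 43 × 0.21 = 9.03
  Portfolio 94 × 0.08 = 7.52
  Final exam 97 × 0.18 = 17.46
  Practicals 61 × 0.14 = 8.54
  Participation 84 × 0.29 = 24.36
  Studio work 71 × 0.1 = 7.1
Sum = 74.01
Bonus: 74.01 + 0 = 74.01
74.01 is ≥ 74 and < 78 → C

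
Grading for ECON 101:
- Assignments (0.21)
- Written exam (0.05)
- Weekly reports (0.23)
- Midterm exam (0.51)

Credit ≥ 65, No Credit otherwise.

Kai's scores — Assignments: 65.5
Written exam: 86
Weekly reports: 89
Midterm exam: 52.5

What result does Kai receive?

Weighted total:
  Assignments 65.5 × 0.21 = 13.755
  Written exam 86 × 0.05 = 4.3
  Weekly reports 89 × 0.23 = 20.47
  Midterm exam 52.5 × 0.51 = 26.775
Sum = 65.3
65.3 ≥ 65 → Credit

Credit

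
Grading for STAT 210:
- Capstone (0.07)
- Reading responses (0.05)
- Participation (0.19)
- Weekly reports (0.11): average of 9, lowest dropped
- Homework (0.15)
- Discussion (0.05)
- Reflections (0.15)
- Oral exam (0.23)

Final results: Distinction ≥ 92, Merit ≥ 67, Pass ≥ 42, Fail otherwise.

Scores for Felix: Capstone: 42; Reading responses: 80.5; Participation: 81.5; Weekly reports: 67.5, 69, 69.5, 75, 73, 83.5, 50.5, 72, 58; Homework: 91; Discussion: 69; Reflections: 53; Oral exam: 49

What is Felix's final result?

Weekly reports: drop 50.5 → average of remaining 8 = 567.5/8 = 70.9375
Weighted total:
  Capstone 42 × 0.07 = 2.94
  Reading responses 80.5 × 0.05 = 4.025
  Participation 81.5 × 0.19 = 15.485
  Weekly reports 70.9375 × 0.11 = 7.803125
  Homework 91 × 0.15 = 13.65
  Discussion 69 × 0.05 = 3.45
  Reflections 53 × 0.15 = 7.95
  Oral exam 49 × 0.23 = 11.27
Sum = 66.573125
66.573125 is ≥ 42 and < 67 → Pass

Pass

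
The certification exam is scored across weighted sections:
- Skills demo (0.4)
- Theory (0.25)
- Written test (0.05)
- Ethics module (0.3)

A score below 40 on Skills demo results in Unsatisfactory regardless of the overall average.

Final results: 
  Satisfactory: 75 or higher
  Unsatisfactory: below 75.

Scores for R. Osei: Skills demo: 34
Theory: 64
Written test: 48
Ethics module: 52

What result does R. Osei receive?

Unsatisfactory

Skills demo score 34 < 40: minimum not met.
Weighted total:
  Skills demo 34 × 0.4 = 13.6
  Theory 64 × 0.25 = 16
  Written test 48 × 0.05 = 2.4
  Ethics module 52 × 0.3 = 15.6
Sum = 47.6
Because the Skills demo minimum was not met, the result is Unsatisfactory.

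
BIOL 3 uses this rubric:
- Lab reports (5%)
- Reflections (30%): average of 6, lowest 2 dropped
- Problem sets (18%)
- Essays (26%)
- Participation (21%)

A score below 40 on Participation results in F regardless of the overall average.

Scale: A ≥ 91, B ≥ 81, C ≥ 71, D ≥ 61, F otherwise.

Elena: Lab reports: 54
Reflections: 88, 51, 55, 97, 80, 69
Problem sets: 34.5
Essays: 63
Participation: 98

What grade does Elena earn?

D

Reflections: drop 51, 55 → average of remaining 4 = 334/4 = 83.5
Participation score 98 ≥ 40: minimum met.
Weighted total:
  Lab reports 54 × 0.05 = 2.7
  Reflections 83.5 × 0.3 = 25.05
  Problem sets 34.5 × 0.18 = 6.21
  Essays 63 × 0.26 = 16.38
  Participation 98 × 0.21 = 20.58
Sum = 70.92
70.92 is ≥ 61 and < 71 → D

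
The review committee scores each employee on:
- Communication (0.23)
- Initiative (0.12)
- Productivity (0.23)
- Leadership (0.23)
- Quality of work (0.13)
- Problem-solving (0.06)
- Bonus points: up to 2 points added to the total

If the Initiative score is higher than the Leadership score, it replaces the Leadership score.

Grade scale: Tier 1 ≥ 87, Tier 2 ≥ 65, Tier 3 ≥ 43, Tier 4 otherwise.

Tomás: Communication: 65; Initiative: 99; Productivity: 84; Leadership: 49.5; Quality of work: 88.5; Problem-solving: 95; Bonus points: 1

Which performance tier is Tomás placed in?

Tier 1

Initiative (99) > Leadership (49.5), so Leadership counts as 99.
Weighted total:
  Communication 65 × 0.23 = 14.95
  Initiative 99 × 0.12 = 11.88
  Productivity 84 × 0.23 = 19.32
  Leadership 99 × 0.23 = 22.77
  Quality of work 88.5 × 0.13 = 11.505
  Problem-solving 95 × 0.06 = 5.7
Sum = 86.125
Bonus points: 86.125 + 1 = 87.125
87.125 ≥ 87 → Tier 1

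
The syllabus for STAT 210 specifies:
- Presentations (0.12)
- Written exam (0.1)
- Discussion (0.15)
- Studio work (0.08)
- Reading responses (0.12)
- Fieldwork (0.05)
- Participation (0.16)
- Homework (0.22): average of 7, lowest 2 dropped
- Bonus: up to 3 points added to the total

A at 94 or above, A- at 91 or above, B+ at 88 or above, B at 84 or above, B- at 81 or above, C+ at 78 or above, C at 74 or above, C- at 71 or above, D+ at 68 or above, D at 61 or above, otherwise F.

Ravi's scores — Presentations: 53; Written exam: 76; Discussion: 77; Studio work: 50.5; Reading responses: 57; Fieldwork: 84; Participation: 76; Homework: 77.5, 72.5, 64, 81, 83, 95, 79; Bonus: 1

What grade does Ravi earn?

C-

Homework: drop 64, 72.5 → average of remaining 5 = 415.5/5 = 83.1
Weighted total:
  Presentations 53 × 0.12 = 6.36
  Written exam 76 × 0.1 = 7.6
  Discussion 77 × 0.15 = 11.55
  Studio work 50.5 × 0.08 = 4.04
  Reading responses 57 × 0.12 = 6.84
  Fieldwork 84 × 0.05 = 4.2
  Participation 76 × 0.16 = 12.16
  Homework 83.1 × 0.22 = 18.282
Sum = 71.032
Bonus: 71.032 + 1 = 72.032
72.032 is ≥ 71 and < 74 → C-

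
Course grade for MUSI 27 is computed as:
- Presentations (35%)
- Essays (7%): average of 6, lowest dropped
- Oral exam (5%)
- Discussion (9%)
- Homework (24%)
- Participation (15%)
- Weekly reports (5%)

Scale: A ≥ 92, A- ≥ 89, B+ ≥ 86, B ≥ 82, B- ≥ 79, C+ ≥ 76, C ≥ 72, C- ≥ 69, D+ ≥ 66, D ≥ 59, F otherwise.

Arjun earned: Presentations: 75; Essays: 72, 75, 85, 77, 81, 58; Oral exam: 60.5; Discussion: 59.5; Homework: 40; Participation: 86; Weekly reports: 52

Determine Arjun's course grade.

D

Essays: drop 58 → average of remaining 5 = 390/5 = 78
Weighted total:
  Presentations 75 × 0.35 = 26.25
  Essays 78 × 0.07 = 5.46
  Oral exam 60.5 × 0.05 = 3.025
  Discussion 59.5 × 0.09 = 5.355
  Homework 40 × 0.24 = 9.6
  Participation 86 × 0.15 = 12.9
  Weekly reports 52 × 0.05 = 2.6
Sum = 65.19
65.19 is ≥ 59 and < 66 → D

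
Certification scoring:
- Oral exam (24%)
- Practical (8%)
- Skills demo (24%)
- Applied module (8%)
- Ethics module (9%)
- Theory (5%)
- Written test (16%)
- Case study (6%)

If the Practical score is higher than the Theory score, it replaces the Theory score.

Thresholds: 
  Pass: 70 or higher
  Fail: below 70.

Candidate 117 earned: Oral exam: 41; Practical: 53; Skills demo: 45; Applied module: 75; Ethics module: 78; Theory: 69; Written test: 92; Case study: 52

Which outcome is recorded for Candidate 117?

Fail

Practical (53) ≤ Theory (69), so Theory stays at 69.
Weighted total:
  Oral exam 41 × 0.24 = 9.84
  Practical 53 × 0.08 = 4.24
  Skills demo 45 × 0.24 = 10.8
  Applied module 75 × 0.08 = 6
  Ethics module 78 × 0.09 = 7.02
  Theory 69 × 0.05 = 3.45
  Written test 92 × 0.16 = 14.72
  Case study 52 × 0.06 = 3.12
Sum = 59.19
59.19 < 70 → Fail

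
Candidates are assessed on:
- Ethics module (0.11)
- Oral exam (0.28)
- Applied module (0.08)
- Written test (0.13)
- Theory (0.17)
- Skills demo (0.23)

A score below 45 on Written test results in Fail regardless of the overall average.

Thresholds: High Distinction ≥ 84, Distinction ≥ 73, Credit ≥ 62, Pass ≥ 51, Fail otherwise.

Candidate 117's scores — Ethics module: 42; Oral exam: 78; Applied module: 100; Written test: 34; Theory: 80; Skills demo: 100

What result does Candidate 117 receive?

Fail

Written test score 34 < 45: minimum not met.
Weighted total:
  Ethics module 42 × 0.11 = 4.62
  Oral exam 78 × 0.28 = 21.84
  Applied module 100 × 0.08 = 8
  Written test 34 × 0.13 = 4.42
  Theory 80 × 0.17 = 13.6
  Skills demo 100 × 0.23 = 23
Sum = 75.48
Because the Written test minimum was not met, the result is Fail.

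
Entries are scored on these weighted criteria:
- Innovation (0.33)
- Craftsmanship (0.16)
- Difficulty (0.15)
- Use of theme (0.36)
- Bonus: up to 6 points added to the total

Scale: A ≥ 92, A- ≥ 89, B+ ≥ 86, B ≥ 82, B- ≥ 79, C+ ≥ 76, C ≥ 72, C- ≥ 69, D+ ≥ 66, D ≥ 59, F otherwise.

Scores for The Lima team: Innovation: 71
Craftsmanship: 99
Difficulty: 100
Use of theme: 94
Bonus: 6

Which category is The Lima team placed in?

A

Weighted total:
  Innovation 71 × 0.33 = 23.43
  Craftsmanship 99 × 0.16 = 15.84
  Difficulty 100 × 0.15 = 15
  Use of theme 94 × 0.36 = 33.84
Sum = 88.11
Bonus: 88.11 + 6 = 94.11
94.11 ≥ 92 → A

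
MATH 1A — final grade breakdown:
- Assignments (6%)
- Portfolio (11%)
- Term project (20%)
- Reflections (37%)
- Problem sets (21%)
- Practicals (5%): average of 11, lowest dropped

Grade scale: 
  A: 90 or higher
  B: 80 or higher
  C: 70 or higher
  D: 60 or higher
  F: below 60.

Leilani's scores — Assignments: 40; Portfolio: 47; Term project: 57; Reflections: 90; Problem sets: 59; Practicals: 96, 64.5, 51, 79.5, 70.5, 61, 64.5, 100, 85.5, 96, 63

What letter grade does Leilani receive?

D

Practicals: drop 51 → average of remaining 10 = 780.5/10 = 78.05
Weighted total:
  Assignments 40 × 0.06 = 2.4
  Portfolio 47 × 0.11 = 5.17
  Term project 57 × 0.2 = 11.4
  Reflections 90 × 0.37 = 33.3
  Problem sets 59 × 0.21 = 12.39
  Practicals 78.05 × 0.05 = 3.9025
Sum = 68.5625
68.5625 is ≥ 60 and < 70 → D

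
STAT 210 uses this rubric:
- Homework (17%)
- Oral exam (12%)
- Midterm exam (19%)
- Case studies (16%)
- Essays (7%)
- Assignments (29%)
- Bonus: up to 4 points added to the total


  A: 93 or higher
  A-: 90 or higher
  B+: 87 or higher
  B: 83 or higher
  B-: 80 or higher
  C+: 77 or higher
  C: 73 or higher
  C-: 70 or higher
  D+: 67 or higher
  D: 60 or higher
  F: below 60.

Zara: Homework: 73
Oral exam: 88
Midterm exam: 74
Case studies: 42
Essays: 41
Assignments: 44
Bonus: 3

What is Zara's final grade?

D

Weighted total:
  Homework 73 × 0.17 = 12.41
  Oral exam 88 × 0.12 = 10.56
  Midterm exam 74 × 0.19 = 14.06
  Case studies 42 × 0.16 = 6.72
  Essays 41 × 0.07 = 2.87
  Assignments 44 × 0.29 = 12.76
Sum = 59.38
Bonus: 59.38 + 3 = 62.38
62.38 is ≥ 60 and < 67 → D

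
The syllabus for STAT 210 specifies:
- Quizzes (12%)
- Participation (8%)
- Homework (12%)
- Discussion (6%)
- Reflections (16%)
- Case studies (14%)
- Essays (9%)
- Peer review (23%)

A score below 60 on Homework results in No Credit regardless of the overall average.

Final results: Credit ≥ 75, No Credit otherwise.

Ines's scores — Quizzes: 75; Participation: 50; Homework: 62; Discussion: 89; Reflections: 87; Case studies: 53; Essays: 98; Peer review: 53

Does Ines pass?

No Credit

Homework score 62 ≥ 60: minimum met.
Weighted total:
  Quizzes 75 × 0.12 = 9
  Participation 50 × 0.08 = 4
  Homework 62 × 0.12 = 7.44
  Discussion 89 × 0.06 = 5.34
  Reflections 87 × 0.16 = 13.92
  Case studies 53 × 0.14 = 7.42
  Essays 98 × 0.09 = 8.82
  Peer review 53 × 0.23 = 12.19
Sum = 68.13
68.13 < 75 → No Credit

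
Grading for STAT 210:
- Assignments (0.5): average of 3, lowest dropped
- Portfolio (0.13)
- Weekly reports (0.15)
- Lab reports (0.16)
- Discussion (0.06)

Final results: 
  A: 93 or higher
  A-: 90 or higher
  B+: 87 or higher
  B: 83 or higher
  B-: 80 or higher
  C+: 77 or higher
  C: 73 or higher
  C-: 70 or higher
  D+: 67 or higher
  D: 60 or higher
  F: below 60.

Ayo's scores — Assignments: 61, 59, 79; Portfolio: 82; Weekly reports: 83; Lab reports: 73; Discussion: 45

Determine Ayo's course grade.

C-

Assignments: drop 59 → average of remaining 2 = 140/2 = 70
Weighted total:
  Assignments 70 × 0.5 = 35
  Portfolio 82 × 0.13 = 10.66
  Weekly reports 83 × 0.15 = 12.45
  Lab reports 73 × 0.16 = 11.68
  Discussion 45 × 0.06 = 2.7
Sum = 72.49
72.49 is ≥ 70 and < 73 → C-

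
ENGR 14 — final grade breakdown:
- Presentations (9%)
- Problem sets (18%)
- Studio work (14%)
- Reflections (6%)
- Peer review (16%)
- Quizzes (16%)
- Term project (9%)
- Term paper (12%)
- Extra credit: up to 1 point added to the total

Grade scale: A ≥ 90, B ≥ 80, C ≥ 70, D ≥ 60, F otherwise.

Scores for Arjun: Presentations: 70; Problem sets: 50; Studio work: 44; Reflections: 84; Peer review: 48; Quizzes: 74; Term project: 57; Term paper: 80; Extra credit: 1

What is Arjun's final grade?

Weighted total:
  Presentations 70 × 0.09 = 6.3
  Problem sets 50 × 0.18 = 9
  Studio work 44 × 0.14 = 6.16
  Reflections 84 × 0.06 = 5.04
  Peer review 48 × 0.16 = 7.68
  Quizzes 74 × 0.16 = 11.84
  Term project 57 × 0.09 = 5.13
  Term paper 80 × 0.12 = 9.6
Sum = 60.75
Extra credit: 60.75 + 1 = 61.75
61.75 is ≥ 60 and < 70 → D

D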